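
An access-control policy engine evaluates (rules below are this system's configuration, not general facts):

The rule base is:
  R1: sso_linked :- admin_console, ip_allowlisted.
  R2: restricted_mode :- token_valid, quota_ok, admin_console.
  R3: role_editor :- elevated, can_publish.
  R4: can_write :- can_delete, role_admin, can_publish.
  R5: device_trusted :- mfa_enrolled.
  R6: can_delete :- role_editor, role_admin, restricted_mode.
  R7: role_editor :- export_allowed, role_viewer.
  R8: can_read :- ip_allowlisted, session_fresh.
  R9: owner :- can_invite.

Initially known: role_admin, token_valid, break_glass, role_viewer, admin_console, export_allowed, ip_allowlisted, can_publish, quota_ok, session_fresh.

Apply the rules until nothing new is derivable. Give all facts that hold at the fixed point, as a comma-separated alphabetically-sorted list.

admin_console, break_glass, can_delete, can_publish, can_read, can_write, export_allowed, ip_allowlisted, quota_ok, restricted_mode, role_admin, role_editor, role_viewer, session_fresh, sso_linked, token_valid

[1] R1 [sso_linked :- admin_console, ip_allowlisted.]; R2 [restricted_mode :- token_valid, quota_ok, admin_console.]; R7 [role_editor :- export_allowed, role_viewer.]; R8 [can_read :- ip_allowlisted, session_fresh.]. ⇒ new: sso_linked, restricted_mode, role_editor, can_read.
[2] R6 [can_delete :- role_editor, role_admin, restricted_mode.]. ⇒ new: can_delete.
[3] R4 [can_write :- can_delete, role_admin, can_publish.]. ⇒ new: can_write.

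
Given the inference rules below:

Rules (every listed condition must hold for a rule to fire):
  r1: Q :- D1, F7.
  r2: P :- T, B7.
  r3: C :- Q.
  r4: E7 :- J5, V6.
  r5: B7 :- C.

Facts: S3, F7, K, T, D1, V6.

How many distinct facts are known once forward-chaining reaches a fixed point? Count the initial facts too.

10

[1] r1 [Q :- D1, F7.]. ⇒ new: Q.
[2] r3 [C :- Q.]. ⇒ new: C.
[3] r5 [B7 :- C.]. ⇒ new: B7.
[4] r2 [P :- T, B7.]. ⇒ new: P.
Closure: {B7, C, D1, F7, K, P, Q, S3, T, V6} — 10 facts.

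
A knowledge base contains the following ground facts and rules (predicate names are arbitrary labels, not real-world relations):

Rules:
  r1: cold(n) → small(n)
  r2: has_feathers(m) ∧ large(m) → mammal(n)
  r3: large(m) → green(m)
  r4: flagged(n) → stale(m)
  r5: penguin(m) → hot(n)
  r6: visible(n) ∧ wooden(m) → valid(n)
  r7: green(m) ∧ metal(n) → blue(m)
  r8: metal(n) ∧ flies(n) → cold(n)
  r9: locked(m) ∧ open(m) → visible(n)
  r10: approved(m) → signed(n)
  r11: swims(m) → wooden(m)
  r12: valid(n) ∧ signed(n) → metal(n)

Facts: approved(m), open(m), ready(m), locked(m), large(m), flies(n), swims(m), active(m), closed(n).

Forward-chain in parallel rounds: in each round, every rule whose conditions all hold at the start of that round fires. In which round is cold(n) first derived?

4

Round 1 — r3, r9, r10, r11, derive green(m), visible(n), signed(n), wooden(m).
Round 2 — r6, derive valid(n).
Round 3 — r12, derive metal(n).
Round 4 — r7, r8, derive blue(m), cold(n).
cold(n) first appears in round 4.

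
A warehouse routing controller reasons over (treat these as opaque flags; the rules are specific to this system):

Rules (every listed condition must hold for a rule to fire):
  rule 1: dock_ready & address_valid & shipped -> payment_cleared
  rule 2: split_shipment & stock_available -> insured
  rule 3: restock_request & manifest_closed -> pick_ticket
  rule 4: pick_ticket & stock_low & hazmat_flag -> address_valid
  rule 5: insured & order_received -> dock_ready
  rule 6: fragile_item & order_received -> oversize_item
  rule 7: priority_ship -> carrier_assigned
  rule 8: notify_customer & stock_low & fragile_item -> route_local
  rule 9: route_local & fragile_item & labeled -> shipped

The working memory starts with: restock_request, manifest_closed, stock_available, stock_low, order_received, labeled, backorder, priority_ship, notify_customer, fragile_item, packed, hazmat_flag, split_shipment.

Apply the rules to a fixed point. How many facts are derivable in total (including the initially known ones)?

22

Round 1 — rule 2, rule 3, rule 6, rule 7, rule 8, derive insured, pick_ticket, oversize_item, carrier_assigned, route_local.
Round 2 — rule 4, rule 5, rule 9, derive address_valid, dock_ready, shipped.
Round 3 — rule 1, derive payment_cleared.
Closure: {address_valid, backorder, carrier_assigned, dock_ready, fragile_item, hazmat_flag, insured, labeled, manifest_closed, notify_customer, order_received, oversize_item, packed, payment_cleared, pick_ticket, priority_ship, restock_request, route_local, shipped, split_shipment, stock_available, stock_low} — 22 facts.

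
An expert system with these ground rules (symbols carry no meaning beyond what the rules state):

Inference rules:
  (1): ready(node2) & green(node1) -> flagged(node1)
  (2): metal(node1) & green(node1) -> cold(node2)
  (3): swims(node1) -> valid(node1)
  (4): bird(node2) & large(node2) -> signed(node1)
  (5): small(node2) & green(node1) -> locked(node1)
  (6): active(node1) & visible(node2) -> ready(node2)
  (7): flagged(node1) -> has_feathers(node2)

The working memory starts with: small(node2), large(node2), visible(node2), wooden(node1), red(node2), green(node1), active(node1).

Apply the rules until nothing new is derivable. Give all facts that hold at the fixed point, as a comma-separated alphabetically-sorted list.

active(node1), flagged(node1), green(node1), has_feathers(node2), large(node2), locked(node1), ready(node2), red(node2), small(node2), visible(node2), wooden(node1)

Round 1: (5) [small(node2) & green(node1) -> locked(node1)]; (6) [active(node1) & visible(node2) -> ready(node2)]. Adds locked(node1), ready(node2).
Round 2: (1) [ready(node2) & green(node1) -> flagged(node1)]. Adds flagged(node1).
Round 3: (7) [flagged(node1) -> has_feathers(node2)]. Adds has_feathers(node2).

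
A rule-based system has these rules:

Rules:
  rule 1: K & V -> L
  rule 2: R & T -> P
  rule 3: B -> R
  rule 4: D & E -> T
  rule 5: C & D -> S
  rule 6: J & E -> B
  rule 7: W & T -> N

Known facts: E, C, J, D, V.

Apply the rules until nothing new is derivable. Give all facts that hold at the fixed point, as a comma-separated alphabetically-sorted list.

Round 1: rule 4 [D & E -> T]; rule 5 [C & D -> S]; rule 6 [J & E -> B]. New: T, S, B.
Round 2: rule 3 [B -> R]. New: R.
Round 3: rule 2 [R & T -> P]. New: P.

B, C, D, E, J, P, R, S, T, V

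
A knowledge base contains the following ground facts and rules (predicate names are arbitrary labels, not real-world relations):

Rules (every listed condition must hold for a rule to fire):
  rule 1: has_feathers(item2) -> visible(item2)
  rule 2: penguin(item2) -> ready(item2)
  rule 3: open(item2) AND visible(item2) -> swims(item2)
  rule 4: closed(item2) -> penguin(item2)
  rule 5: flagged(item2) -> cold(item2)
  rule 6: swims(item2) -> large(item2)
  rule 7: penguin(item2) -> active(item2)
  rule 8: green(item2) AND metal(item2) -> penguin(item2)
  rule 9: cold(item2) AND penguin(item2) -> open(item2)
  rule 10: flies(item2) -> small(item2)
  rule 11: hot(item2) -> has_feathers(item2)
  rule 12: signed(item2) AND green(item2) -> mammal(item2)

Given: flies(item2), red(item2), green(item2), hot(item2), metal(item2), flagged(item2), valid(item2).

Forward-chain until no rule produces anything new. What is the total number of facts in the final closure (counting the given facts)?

Round 1 — rule 5, rule 8, rule 10, rule 11, derive cold(item2), penguin(item2), small(item2), has_feathers(item2).
Round 2 — rule 1, rule 2, rule 7, rule 9, derive visible(item2), ready(item2), active(item2), open(item2).
Round 3 — rule 3, derive swims(item2).
Round 4 — rule 6, derive large(item2).
Closure: {active(item2), cold(item2), flagged(item2), flies(item2), green(item2), has_feathers(item2), hot(item2), large(item2), metal(item2), open(item2), penguin(item2), ready(item2), red(item2), small(item2), swims(item2), valid(item2), visible(item2)} — 17 facts.

17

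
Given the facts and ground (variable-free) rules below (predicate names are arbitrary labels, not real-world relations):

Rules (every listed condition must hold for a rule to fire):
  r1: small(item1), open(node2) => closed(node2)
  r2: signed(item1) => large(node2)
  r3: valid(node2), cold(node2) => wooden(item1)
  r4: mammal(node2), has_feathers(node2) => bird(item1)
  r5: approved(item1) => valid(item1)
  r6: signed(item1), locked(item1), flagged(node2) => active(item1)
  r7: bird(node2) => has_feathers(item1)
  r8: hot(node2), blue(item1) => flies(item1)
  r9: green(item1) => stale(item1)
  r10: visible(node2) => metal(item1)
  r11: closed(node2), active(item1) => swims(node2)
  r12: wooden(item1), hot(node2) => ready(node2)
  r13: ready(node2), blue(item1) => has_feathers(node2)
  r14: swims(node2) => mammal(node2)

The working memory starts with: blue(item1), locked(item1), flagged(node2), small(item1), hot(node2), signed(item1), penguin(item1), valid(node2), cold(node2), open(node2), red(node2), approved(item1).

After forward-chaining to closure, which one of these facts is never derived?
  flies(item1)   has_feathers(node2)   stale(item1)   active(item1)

stale(item1)

Round 1: r1 [small(item1), open(node2) => closed(node2)]; r2 [signed(item1) => large(node2)]; r3 [valid(node2), cold(node2) => wooden(item1)]; r5 [approved(item1) => valid(item1)]; r6 [signed(item1), locked(item1), flagged(node2) => active(item1)]; r8 [hot(node2), blue(item1) => flies(item1)]. Adds closed(node2), large(node2), wooden(item1), valid(item1), active(item1), flies(item1).
Round 2: r11 [closed(node2), active(item1) => swims(node2)]; r12 [wooden(item1), hot(node2) => ready(node2)]. Adds swims(node2), ready(node2).
Round 3: r13 [ready(node2), blue(item1) => has_feathers(node2)]; r14 [swims(node2) => mammal(node2)]. Adds has_feathers(node2), mammal(node2).
Round 4: r4 [mammal(node2), has_feathers(node2) => bird(item1)]. Adds bird(item1).
Derived: has_feathers(node2) (round 3), active(item1) (round 1), flies(item1) (round 1). stale(item1) never appears in any round.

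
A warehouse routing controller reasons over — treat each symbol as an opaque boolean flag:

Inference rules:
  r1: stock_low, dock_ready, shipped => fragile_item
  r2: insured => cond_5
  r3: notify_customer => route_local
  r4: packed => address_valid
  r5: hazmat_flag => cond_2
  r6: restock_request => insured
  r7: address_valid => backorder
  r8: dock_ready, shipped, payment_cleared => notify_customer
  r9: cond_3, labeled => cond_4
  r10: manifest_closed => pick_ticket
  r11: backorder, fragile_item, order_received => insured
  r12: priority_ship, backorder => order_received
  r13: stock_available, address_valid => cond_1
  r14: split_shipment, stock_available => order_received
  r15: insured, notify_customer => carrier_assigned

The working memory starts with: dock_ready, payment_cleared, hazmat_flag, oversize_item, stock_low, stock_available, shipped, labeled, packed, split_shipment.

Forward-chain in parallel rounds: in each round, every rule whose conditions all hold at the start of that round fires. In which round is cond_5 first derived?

Round 1: r1 [stock_low, dock_ready, shipped => fragile_item]; r4 [packed => address_valid]; r5 [hazmat_flag => cond_2]; r8 [dock_ready, shipped, payment_cleared => notify_customer]; r14 [split_shipment, stock_available => order_received]. New: fragile_item, address_valid, cond_2, notify_customer, order_received.
Round 2: r3 [notify_customer => route_local]; r7 [address_valid => backorder]; r13 [stock_available, address_valid => cond_1]. New: route_local, backorder, cond_1.
Round 3: r11 [backorder, fragile_item, order_received => insured]. New: insured.
Round 4: r2 [insured => cond_5]; r15 [insured, notify_customer => carrier_assigned]. New: cond_5, carrier_assigned.
cond_5 first appears in round 4.

4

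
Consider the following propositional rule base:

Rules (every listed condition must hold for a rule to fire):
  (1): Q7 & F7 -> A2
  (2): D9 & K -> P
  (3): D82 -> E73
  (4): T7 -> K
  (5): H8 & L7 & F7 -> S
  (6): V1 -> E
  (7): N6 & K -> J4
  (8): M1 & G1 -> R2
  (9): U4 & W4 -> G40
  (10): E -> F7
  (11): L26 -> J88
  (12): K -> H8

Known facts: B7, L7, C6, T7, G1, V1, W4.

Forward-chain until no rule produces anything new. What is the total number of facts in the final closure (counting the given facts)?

12

[1] (4) [T7 -> K]; (6) [V1 -> E]. ⇒ new: K, E.
[2] (10) [E -> F7]; (12) [K -> H8]. ⇒ new: F7, H8.
[3] (5) [H8 & L7 & F7 -> S]. ⇒ new: S.
Closure: {B7, C6, E, F7, G1, H8, K, L7, S, T7, V1, W4} — 12 facts.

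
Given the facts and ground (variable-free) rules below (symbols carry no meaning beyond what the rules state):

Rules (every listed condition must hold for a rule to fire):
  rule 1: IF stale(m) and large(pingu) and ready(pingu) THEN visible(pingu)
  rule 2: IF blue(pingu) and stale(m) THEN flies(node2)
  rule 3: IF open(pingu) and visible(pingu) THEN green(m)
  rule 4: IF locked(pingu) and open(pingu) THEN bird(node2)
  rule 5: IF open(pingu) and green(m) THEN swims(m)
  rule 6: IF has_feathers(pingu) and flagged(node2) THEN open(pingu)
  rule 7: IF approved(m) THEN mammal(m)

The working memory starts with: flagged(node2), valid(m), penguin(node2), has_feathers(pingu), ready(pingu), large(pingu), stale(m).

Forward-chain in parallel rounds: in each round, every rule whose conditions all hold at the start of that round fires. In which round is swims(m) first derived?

3

[1] rule 1 [IF stale(m) and large(pingu) and ready(pingu) THEN visible(pingu)]; rule 6 [IF has_feathers(pingu) and flagged(node2) THEN open(pingu)]. ⇒ new: visible(pingu), open(pingu).
[2] rule 3 [IF open(pingu) and visible(pingu) THEN green(m)]. ⇒ new: green(m).
[3] rule 5 [IF open(pingu) and green(m) THEN swims(m)]. ⇒ new: swims(m).
swims(m) first appears in round 3.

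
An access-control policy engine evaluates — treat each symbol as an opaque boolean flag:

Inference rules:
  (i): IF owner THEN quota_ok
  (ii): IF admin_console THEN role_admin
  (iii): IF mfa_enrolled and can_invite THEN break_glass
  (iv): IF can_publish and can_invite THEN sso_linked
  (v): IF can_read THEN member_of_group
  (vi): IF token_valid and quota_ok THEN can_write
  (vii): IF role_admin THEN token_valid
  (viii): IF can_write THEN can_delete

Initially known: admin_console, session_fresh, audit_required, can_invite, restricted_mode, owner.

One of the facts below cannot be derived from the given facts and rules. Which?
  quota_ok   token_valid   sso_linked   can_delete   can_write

sso_linked

Round 1: (i) [IF owner THEN quota_ok]; (ii) [IF admin_console THEN role_admin]. New: quota_ok, role_admin.
Round 2: (vii) [IF role_admin THEN token_valid]. New: token_valid.
Round 3: (vi) [IF token_valid and quota_ok THEN can_write]. New: can_write.
Round 4: (viii) [IF can_write THEN can_delete]. New: can_delete.
Derived: can_delete (round 4), can_write (round 3), quota_ok (round 1), token_valid (round 2). sso_linked never appears in any round.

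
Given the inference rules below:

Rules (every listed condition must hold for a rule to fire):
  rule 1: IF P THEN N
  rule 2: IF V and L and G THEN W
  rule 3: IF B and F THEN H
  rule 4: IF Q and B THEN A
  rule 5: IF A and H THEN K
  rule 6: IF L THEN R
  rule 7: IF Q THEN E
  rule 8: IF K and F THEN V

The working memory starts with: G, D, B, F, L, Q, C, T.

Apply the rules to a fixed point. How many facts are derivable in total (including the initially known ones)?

15

[1] rule 3 [IF B and F THEN H]; rule 4 [IF Q and B THEN A]; rule 6 [IF L THEN R]; rule 7 [IF Q THEN E]. ⇒ new: H, A, R, E.
[2] rule 5 [IF A and H THEN K]. ⇒ new: K.
[3] rule 8 [IF K and F THEN V]. ⇒ new: V.
[4] rule 2 [IF V and L and G THEN W]. ⇒ new: W.
Closure: {A, B, C, D, E, F, G, H, K, L, Q, R, T, V, W} — 15 facts.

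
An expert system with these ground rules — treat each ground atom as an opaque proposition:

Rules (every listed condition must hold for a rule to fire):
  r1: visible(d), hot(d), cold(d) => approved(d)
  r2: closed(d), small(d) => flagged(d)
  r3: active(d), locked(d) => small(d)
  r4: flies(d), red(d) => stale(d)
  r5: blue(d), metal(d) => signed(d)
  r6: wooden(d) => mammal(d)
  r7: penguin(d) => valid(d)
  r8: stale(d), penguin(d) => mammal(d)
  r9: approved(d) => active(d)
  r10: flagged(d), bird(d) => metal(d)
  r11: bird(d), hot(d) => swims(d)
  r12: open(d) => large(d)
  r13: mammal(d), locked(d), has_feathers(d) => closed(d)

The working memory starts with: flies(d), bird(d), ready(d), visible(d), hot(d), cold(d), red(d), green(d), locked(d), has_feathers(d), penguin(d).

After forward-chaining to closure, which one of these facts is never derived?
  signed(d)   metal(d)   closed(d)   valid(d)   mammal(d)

signed(d)

Round 1 fires r1, r4, r7, r11, giving approved(d), stale(d), valid(d), swims(d).
Round 2 fires r8, r9, giving mammal(d), active(d).
Round 3 fires r3, r13, giving small(d), closed(d).
Round 4 fires r2, giving flagged(d).
Round 5 fires r10, giving metal(d).
Derived: metal(d) (round 5), mammal(d) (round 2), valid(d) (round 1), closed(d) (round 3). signed(d) never appears in any round.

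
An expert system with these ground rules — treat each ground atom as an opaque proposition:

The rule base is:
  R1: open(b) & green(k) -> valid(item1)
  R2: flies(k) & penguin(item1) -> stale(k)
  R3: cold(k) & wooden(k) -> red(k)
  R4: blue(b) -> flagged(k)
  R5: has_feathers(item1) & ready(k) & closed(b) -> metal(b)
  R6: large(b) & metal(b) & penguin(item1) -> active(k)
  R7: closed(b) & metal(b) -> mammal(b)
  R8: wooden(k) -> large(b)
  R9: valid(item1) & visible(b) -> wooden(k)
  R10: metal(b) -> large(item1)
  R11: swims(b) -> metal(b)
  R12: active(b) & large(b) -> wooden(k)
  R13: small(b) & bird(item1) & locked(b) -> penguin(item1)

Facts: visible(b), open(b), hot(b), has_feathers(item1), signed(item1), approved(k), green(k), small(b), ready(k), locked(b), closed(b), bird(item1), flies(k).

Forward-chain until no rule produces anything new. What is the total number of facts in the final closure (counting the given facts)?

[1] R1 [open(b) & green(k) -> valid(item1)]; R5 [has_feathers(item1) & ready(k) & closed(b) -> metal(b)]; R13 [small(b) & bird(item1) & locked(b) -> penguin(item1)]. ⇒ new: valid(item1), metal(b), penguin(item1).
[2] R2 [flies(k) & penguin(item1) -> stale(k)]; R7 [closed(b) & metal(b) -> mammal(b)]; R9 [valid(item1) & visible(b) -> wooden(k)]; R10 [metal(b) -> large(item1)]. ⇒ new: stale(k), mammal(b), wooden(k), large(item1).
[3] R8 [wooden(k) -> large(b)]. ⇒ new: large(b).
[4] R6 [large(b) & metal(b) & penguin(item1) -> active(k)]. ⇒ new: active(k).
Closure: {active(k), approved(k), bird(item1), closed(b), flies(k), green(k), has_feathers(item1), hot(b), large(b), large(item1), locked(b), mammal(b), metal(b), open(b), penguin(item1), ready(k), signed(item1), small(b), stale(k), valid(item1), visible(b), wooden(k)} — 22 facts.

22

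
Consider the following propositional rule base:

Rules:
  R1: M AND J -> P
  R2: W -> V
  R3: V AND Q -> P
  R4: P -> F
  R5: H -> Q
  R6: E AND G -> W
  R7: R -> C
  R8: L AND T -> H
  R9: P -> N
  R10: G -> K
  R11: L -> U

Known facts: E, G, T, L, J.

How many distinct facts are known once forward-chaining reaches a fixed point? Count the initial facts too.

14

Round 1: R6 [E AND G -> W]; R8 [L AND T -> H]; R10 [G -> K]; R11 [L -> U]. Adds W, H, K, U.
Round 2: R2 [W -> V]; R5 [H -> Q]. Adds V, Q.
Round 3: R3 [V AND Q -> P]. Adds P.
Round 4: R4 [P -> F]; R9 [P -> N]. Adds F, N.
Closure: {E, F, G, H, J, K, L, N, P, Q, T, U, V, W} — 14 facts.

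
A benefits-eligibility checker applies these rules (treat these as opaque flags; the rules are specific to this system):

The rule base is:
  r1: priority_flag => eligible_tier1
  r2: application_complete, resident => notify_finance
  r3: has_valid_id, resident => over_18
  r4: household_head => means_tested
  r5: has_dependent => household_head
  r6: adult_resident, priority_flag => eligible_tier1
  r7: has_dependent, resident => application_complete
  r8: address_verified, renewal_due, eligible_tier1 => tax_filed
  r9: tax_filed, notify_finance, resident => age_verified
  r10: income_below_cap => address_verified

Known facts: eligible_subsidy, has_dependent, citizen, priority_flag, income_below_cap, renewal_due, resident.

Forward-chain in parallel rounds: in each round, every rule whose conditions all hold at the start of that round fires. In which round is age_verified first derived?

3

Round 1: r1 [priority_flag => eligible_tier1]; r5 [has_dependent => household_head]; r7 [has_dependent, resident => application_complete]; r10 [income_below_cap => address_verified]. Adds eligible_tier1, household_head, application_complete, address_verified.
Round 2: r2 [application_complete, resident => notify_finance]; r4 [household_head => means_tested]; r8 [address_verified, renewal_due, eligible_tier1 => tax_filed]. Adds notify_finance, means_tested, tax_filed.
Round 3: r9 [tax_filed, notify_finance, resident => age_verified]. Adds age_verified.
age_verified first appears in round 3.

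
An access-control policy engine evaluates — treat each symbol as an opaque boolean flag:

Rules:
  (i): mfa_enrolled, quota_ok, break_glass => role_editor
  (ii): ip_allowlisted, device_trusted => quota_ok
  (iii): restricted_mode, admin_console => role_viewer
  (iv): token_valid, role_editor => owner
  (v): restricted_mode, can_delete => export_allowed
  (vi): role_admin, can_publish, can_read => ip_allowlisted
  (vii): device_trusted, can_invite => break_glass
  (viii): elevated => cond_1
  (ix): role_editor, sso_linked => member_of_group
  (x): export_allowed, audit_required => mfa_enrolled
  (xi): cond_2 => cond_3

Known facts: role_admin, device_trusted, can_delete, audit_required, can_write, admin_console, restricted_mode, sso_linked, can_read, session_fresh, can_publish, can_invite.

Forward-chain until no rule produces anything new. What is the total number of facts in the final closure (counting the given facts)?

Round 1: (iii) [restricted_mode, admin_console => role_viewer]; (v) [restricted_mode, can_delete => export_allowed]; (vi) [role_admin, can_publish, can_read => ip_allowlisted]; (vii) [device_trusted, can_invite => break_glass]. Adds role_viewer, export_allowed, ip_allowlisted, break_glass.
Round 2: (ii) [ip_allowlisted, device_trusted => quota_ok]; (x) [export_allowed, audit_required => mfa_enrolled]. Adds quota_ok, mfa_enrolled.
Round 3: (i) [mfa_enrolled, quota_ok, break_glass => role_editor]. Adds role_editor.
Round 4: (ix) [role_editor, sso_linked => member_of_group]. Adds member_of_group.
Closure: {admin_console, audit_required, break_glass, can_delete, can_invite, can_publish, can_read, can_write, device_trusted, export_allowed, ip_allowlisted, member_of_group, mfa_enrolled, quota_ok, restricted_mode, role_admin, role_editor, role_viewer, session_fresh, sso_linked} — 20 facts.

20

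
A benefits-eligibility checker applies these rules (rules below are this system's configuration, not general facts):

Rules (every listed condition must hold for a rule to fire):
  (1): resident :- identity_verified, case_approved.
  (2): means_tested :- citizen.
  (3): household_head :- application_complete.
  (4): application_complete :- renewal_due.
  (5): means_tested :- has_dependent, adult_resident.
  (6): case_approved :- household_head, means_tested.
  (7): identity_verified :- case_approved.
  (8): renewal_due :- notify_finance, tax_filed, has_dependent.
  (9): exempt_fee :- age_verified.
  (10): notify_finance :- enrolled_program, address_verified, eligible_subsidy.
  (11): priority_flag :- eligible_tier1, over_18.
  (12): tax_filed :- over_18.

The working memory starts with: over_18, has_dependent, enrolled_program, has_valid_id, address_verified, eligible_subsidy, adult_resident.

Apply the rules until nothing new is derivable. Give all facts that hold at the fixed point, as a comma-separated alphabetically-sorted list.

address_verified, adult_resident, application_complete, case_approved, eligible_subsidy, enrolled_program, has_dependent, has_valid_id, household_head, identity_verified, means_tested, notify_finance, over_18, renewal_due, resident, tax_filed

Round 1 fires (5), (10), (12), giving means_tested, notify_finance, tax_filed.
Round 2 fires (8), giving renewal_due.
Round 3 fires (4), giving application_complete.
Round 4 fires (3), giving household_head.
Round 5 fires (6), giving case_approved.
Round 6 fires (7), giving identity_verified.
Round 7 fires (1), giving resident.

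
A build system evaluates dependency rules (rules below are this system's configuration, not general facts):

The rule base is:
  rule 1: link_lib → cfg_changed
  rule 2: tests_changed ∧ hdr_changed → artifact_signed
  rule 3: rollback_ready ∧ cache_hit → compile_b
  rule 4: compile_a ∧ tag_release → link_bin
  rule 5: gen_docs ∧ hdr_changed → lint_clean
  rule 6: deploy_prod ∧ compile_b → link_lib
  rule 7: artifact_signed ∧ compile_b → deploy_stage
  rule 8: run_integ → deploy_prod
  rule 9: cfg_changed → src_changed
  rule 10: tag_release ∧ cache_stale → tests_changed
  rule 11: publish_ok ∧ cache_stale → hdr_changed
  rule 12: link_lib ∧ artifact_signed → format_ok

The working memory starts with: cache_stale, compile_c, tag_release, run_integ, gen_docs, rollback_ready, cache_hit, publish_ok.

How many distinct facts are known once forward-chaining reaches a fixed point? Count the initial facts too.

Round 1 fires rule 3, rule 8, rule 10, rule 11, giving compile_b, deploy_prod, tests_changed, hdr_changed.
Round 2 fires rule 2, rule 5, rule 6, giving artifact_signed, lint_clean, link_lib.
Round 3 fires rule 1, rule 7, rule 12, giving cfg_changed, deploy_stage, format_ok.
Round 4 fires rule 9, giving src_changed.
Closure: {artifact_signed, cache_hit, cache_stale, cfg_changed, compile_b, compile_c, deploy_prod, deploy_stage, format_ok, gen_docs, hdr_changed, link_lib, lint_clean, publish_ok, rollback_ready, run_integ, src_changed, tag_release, tests_changed} — 19 facts.

19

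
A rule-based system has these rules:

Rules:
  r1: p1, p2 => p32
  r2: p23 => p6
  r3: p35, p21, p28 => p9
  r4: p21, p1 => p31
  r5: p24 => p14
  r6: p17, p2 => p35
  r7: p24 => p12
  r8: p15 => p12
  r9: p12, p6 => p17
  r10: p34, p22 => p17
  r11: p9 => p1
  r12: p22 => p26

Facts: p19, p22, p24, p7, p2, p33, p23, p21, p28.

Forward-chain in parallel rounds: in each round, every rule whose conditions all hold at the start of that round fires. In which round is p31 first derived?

Round 1 — r2, r5, r7, r12, derive p6, p14, p12, p26.
Round 2 — r9, derive p17.
Round 3 — r6, derive p35.
Round 4 — r3, derive p9.
Round 5 — r11, derive p1.
Round 6 — r1, r4, derive p32, p31.
p31 first appears in round 6.

6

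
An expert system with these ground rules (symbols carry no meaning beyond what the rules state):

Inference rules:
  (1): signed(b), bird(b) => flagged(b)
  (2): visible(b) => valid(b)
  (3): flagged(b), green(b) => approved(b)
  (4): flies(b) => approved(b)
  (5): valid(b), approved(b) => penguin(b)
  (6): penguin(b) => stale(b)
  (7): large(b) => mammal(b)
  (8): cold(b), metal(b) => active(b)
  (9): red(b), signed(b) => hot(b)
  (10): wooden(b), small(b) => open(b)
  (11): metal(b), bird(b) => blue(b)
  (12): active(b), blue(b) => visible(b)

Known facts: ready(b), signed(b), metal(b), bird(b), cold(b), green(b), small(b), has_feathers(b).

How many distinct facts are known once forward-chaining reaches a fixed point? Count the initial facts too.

Round 1 fires (1), (8), (11), giving flagged(b), active(b), blue(b).
Round 2 fires (3), (12), giving approved(b), visible(b).
Round 3 fires (2), giving valid(b).
Round 4 fires (5), giving penguin(b).
Round 5 fires (6), giving stale(b).
Closure: {active(b), approved(b), bird(b), blue(b), cold(b), flagged(b), green(b), has_feathers(b), metal(b), penguin(b), ready(b), signed(b), small(b), stale(b), valid(b), visible(b)} — 16 facts.

16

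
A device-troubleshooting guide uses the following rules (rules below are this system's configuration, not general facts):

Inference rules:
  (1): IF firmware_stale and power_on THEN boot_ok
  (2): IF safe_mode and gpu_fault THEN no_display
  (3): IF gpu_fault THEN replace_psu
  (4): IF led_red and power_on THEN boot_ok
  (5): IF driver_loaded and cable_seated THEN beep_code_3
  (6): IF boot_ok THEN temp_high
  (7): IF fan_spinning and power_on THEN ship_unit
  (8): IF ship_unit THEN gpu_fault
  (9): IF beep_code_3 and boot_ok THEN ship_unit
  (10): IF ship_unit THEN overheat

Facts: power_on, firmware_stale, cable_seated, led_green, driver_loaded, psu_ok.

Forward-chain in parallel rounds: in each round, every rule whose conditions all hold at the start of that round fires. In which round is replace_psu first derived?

4

Round 1 — (1), (5), derive boot_ok, beep_code_3.
Round 2 — (6), (9), derive temp_high, ship_unit.
Round 3 — (8), (10), derive gpu_fault, overheat.
Round 4 — (3), derive replace_psu.
replace_psu first appears in round 4.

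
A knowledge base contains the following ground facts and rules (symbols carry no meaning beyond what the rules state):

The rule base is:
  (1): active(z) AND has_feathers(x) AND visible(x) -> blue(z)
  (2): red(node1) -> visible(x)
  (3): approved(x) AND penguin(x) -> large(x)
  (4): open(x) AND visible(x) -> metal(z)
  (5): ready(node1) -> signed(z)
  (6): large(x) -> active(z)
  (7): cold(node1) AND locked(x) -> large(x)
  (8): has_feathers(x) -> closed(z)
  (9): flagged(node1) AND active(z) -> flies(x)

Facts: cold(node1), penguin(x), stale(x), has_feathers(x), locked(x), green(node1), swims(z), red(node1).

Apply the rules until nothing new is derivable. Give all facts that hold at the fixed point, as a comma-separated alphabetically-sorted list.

active(z), blue(z), closed(z), cold(node1), green(node1), has_feathers(x), large(x), locked(x), penguin(x), red(node1), stale(x), swims(z), visible(x)

Round 1 fires (2), (7), (8), giving visible(x), large(x), closed(z).
Round 2 fires (6), giving active(z).
Round 3 fires (1), giving blue(z).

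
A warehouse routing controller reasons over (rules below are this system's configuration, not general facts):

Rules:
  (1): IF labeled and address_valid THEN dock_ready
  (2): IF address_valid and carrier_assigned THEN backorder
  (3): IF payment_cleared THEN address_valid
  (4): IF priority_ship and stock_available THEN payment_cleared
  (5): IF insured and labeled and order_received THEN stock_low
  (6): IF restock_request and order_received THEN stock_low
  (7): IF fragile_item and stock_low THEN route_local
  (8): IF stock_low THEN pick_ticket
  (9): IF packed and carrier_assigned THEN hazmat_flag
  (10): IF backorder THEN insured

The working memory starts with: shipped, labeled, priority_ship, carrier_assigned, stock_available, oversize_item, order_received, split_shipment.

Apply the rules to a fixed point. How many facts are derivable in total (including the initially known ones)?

Round 1: (4) [IF priority_ship and stock_available THEN payment_cleared]. New: payment_cleared.
Round 2: (3) [IF payment_cleared THEN address_valid]. New: address_valid.
Round 3: (1) [IF labeled and address_valid THEN dock_ready]; (2) [IF address_valid and carrier_assigned THEN backorder]. New: dock_ready, backorder.
Round 4: (10) [IF backorder THEN insured]. New: insured.
Round 5: (5) [IF insured and labeled and order_received THEN stock_low]. New: stock_low.
Round 6: (8) [IF stock_low THEN pick_ticket]. New: pick_ticket.
Closure: {address_valid, backorder, carrier_assigned, dock_ready, insured, labeled, order_received, oversize_item, payment_cleared, pick_ticket, priority_ship, shipped, split_shipment, stock_available, stock_low} — 15 facts.

15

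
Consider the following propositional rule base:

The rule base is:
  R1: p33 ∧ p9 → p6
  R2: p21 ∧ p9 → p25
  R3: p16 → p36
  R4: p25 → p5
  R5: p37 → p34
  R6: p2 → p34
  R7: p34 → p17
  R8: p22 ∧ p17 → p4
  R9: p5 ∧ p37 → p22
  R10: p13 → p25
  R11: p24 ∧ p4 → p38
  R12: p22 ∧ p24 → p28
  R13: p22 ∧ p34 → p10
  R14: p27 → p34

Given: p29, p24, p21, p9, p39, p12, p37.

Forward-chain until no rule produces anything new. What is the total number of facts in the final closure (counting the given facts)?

16

[1] R2 [p21 ∧ p9 → p25]; R5 [p37 → p34]. ⇒ new: p25, p34.
[2] R4 [p25 → p5]; R7 [p34 → p17]. ⇒ new: p5, p17.
[3] R9 [p5 ∧ p37 → p22]. ⇒ new: p22.
[4] R8 [p22 ∧ p17 → p4]; R12 [p22 ∧ p24 → p28]; R13 [p22 ∧ p34 → p10]. ⇒ new: p4, p28, p10.
[5] R11 [p24 ∧ p4 → p38]. ⇒ new: p38.
Closure: {p10, p12, p17, p21, p22, p24, p25, p28, p29, p34, p37, p38, p39, p4, p5, p9} — 16 facts.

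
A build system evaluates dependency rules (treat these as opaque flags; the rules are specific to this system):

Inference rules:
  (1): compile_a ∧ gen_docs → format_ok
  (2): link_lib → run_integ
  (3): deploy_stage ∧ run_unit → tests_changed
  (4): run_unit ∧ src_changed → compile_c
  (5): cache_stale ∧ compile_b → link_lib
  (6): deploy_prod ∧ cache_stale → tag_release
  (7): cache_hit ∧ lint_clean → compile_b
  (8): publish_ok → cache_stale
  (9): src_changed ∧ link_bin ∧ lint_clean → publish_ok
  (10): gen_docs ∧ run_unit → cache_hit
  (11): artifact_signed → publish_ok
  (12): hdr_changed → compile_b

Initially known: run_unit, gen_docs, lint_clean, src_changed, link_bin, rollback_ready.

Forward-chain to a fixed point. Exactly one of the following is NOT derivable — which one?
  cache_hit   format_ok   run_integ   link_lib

Round 1: (4) [run_unit ∧ src_changed → compile_c]; (9) [src_changed ∧ link_bin ∧ lint_clean → publish_ok]; (10) [gen_docs ∧ run_unit → cache_hit]. New: compile_c, publish_ok, cache_hit.
Round 2: (7) [cache_hit ∧ lint_clean → compile_b]; (8) [publish_ok → cache_stale]. New: compile_b, cache_stale.
Round 3: (5) [cache_stale ∧ compile_b → link_lib]. New: link_lib.
Round 4: (2) [link_lib → run_integ]. New: run_integ.
Derived: run_integ (round 4), cache_hit (round 1), link_lib (round 3). format_ok never appears in any round.

format_ok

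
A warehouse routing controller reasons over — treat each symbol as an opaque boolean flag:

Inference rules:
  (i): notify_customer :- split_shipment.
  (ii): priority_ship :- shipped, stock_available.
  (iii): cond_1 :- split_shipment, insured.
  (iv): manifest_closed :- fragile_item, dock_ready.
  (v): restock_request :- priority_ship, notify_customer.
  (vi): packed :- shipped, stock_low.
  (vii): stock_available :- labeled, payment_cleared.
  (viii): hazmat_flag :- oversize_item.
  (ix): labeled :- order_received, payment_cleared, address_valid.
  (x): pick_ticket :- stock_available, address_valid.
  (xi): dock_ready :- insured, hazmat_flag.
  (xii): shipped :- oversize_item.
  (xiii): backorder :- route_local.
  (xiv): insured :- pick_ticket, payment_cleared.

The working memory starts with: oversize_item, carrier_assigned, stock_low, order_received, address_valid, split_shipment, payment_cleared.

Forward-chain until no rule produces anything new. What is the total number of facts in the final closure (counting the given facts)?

Round 1 — (i), (viii), (ix), (xii), derive notify_customer, hazmat_flag, labeled, shipped.
Round 2 — (vi), (vii), derive packed, stock_available.
Round 3 — (ii), (x), derive priority_ship, pick_ticket.
Round 4 — (v), (xiv), derive restock_request, insured.
Round 5 — (iii), (xi), derive cond_1, dock_ready.
Closure: {address_valid, carrier_assigned, cond_1, dock_ready, hazmat_flag, insured, labeled, notify_customer, order_received, oversize_item, packed, payment_cleared, pick_ticket, priority_ship, restock_request, shipped, split_shipment, stock_available, stock_low} — 19 facts.

19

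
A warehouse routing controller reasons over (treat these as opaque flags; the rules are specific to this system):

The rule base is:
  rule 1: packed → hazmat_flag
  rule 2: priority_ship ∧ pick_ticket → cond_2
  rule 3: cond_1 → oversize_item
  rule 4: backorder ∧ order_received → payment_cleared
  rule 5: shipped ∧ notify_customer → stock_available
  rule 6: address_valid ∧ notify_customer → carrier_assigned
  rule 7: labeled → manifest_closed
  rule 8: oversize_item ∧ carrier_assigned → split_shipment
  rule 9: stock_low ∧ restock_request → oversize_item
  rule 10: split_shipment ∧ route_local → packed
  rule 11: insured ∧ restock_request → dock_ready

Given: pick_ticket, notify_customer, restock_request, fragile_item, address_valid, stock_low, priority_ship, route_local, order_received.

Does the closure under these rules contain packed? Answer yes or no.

yes

Round 1 fires rule 2, rule 6, rule 9, giving cond_2, carrier_assigned, oversize_item.
Round 2 fires rule 8, giving split_shipment.
Round 3 fires rule 10, giving packed.
Round 4 fires rule 1, giving hazmat_flag.
packed appears in round 3, so it is derivable.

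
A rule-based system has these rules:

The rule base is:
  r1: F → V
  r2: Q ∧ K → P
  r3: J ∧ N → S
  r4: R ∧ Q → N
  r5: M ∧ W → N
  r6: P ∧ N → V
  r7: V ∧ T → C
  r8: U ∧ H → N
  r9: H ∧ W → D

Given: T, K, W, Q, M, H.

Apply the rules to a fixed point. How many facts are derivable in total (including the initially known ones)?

[1] r2 [Q ∧ K → P]; r5 [M ∧ W → N]; r9 [H ∧ W → D]. ⇒ new: P, N, D.
[2] r6 [P ∧ N → V]. ⇒ new: V.
[3] r7 [V ∧ T → C]. ⇒ new: C.
Closure: {C, D, H, K, M, N, P, Q, T, V, W} — 11 facts.

11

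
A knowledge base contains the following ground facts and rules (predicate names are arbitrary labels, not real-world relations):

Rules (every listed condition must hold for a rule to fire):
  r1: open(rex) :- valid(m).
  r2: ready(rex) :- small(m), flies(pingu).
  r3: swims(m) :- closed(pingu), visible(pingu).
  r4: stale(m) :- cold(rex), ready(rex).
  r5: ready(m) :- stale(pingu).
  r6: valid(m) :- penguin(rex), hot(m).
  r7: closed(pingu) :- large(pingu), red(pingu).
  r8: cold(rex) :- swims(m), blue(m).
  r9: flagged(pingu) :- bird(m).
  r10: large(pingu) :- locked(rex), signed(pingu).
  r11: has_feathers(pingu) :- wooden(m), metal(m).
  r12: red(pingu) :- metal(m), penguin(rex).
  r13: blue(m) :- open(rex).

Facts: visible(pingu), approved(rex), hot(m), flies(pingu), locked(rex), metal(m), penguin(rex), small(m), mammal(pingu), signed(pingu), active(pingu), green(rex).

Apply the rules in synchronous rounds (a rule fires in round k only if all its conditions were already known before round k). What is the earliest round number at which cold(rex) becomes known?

4

Round 1 — r2, r6, r10, r12, derive ready(rex), valid(m), large(pingu), red(pingu).
Round 2 — r1, r7, derive open(rex), closed(pingu).
Round 3 — r3, r13, derive swims(m), blue(m).
Round 4 — r8, derive cold(rex).
cold(rex) first appears in round 4.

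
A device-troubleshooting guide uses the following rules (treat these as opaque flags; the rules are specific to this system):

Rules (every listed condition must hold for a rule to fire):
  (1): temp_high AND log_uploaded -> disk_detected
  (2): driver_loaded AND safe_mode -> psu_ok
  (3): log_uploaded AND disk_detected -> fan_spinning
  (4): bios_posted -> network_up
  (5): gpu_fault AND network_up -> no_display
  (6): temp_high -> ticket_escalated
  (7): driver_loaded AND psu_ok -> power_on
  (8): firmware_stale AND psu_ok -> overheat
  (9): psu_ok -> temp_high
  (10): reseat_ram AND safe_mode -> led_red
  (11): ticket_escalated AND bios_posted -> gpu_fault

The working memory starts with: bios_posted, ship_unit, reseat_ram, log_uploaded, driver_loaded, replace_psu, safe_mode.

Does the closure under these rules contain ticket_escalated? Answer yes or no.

yes

[1] (2) [driver_loaded AND safe_mode -> psu_ok]; (4) [bios_posted -> network_up]; (10) [reseat_ram AND safe_mode -> led_red]. ⇒ new: psu_ok, network_up, led_red.
[2] (7) [driver_loaded AND psu_ok -> power_on]; (9) [psu_ok -> temp_high]. ⇒ new: power_on, temp_high.
[3] (1) [temp_high AND log_uploaded -> disk_detected]; (6) [temp_high -> ticket_escalated]. ⇒ new: disk_detected, ticket_escalated.
[4] (3) [log_uploaded AND disk_detected -> fan_spinning]; (11) [ticket_escalated AND bios_posted -> gpu_fault]. ⇒ new: fan_spinning, gpu_fault.
[5] (5) [gpu_fault AND network_up -> no_display]. ⇒ new: no_display.
ticket_escalated appears in round 3, so it is derivable.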